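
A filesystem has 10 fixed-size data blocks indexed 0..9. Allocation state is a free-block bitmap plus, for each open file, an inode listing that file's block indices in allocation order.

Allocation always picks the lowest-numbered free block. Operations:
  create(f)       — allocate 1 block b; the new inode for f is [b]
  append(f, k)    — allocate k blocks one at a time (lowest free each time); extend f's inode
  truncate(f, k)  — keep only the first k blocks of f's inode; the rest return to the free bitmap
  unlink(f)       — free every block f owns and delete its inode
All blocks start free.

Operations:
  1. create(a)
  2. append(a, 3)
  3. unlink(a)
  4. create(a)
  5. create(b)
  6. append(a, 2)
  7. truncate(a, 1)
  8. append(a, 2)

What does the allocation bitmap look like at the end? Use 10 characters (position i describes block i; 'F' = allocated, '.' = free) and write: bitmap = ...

after create(a) → a:[0]  free=[F.........]
after append(a, 3) → a:[0, 1, 2, 3]  free=[FFFF......]
after unlink(a) →   free=[..........]
after create(a) → a:[0]  free=[F.........]
after create(b) → a:[0], b:[1]  free=[FF........]
after append(a, 2) → a:[0, 2, 3], b:[1]  free=[FFFF......]
after truncate(a, 1) → a:[0], b:[1]  free=[FF........]
after append(a, 2) → a:[0, 2, 3], b:[1]  free=[FFFF......]

bitmap = FFFF......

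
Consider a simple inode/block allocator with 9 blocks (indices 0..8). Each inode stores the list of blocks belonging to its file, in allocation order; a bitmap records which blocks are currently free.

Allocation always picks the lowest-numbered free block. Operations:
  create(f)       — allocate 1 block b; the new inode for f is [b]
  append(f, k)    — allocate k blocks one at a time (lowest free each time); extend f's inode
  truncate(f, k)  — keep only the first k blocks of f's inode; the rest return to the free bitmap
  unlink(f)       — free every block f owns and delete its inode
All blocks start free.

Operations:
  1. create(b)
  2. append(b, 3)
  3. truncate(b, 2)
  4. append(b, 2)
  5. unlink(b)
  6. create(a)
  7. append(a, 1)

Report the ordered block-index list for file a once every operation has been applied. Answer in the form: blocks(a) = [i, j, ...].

  1. create(b)  ⇒  F........  {b→[0]}
  2. append(b, 3)  ⇒  FFFF.....  {b→[0, 1, 2, 3]}
  3. truncate(b, 2)  ⇒  FF.......  {b→[0, 1]}
  4. append(b, 2)  ⇒  FFFF.....  {b→[0, 1, 2, 3]}
  5. unlink(b)  ⇒  .........  {}
  6. create(a)  ⇒  F........  {a→[0]}
  7. append(a, 1)  ⇒  FF.......  {a→[0, 1]}

blocks(a) = [0, 1]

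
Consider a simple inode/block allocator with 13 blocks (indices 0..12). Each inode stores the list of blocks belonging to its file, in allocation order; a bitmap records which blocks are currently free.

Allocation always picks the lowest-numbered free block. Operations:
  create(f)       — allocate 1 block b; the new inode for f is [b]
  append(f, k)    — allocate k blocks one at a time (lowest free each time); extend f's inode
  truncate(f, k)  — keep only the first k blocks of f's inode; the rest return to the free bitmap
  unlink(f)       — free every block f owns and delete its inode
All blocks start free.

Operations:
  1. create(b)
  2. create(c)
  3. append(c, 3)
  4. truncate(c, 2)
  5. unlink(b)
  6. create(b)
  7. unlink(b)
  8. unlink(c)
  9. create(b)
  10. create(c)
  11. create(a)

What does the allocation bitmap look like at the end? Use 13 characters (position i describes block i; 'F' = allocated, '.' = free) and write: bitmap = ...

bitmap = FFF..........

  1. create(b)  ⇒  F............  {b→[0]}
  2. create(c)  ⇒  FF...........  {b→[0]; c→[1]}
  3. append(c, 3)  ⇒  FFFFF........  {b→[0]; c→[1, 2, 3, 4]}
  4. truncate(c, 2)  ⇒  FFF..........  {b→[0]; c→[1, 2]}
  5. unlink(b)  ⇒  .FF..........  {c→[1, 2]}
  6. create(b)  ⇒  FFF..........  {b→[0]; c→[1, 2]}
  7. unlink(b)  ⇒  .FF..........  {c→[1, 2]}
  8. unlink(c)  ⇒  .............  {}
  9. create(b)  ⇒  F............  {b→[0]}
  10. create(c)  ⇒  FF...........  {b→[0]; c→[1]}
  11. create(a)  ⇒  FFF..........  {a→[2]; b→[0]; c→[1]}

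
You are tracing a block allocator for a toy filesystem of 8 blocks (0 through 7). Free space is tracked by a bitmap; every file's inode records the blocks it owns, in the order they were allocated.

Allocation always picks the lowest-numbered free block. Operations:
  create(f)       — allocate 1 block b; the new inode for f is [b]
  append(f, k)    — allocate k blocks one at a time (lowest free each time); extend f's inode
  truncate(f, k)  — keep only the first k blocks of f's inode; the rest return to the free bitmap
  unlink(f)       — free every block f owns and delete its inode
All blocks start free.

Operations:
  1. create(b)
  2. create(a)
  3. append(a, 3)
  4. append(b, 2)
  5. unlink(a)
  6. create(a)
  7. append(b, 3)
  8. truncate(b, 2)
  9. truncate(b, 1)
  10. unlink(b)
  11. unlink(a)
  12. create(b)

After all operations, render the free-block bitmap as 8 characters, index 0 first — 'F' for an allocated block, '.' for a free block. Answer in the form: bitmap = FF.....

[1] create(b) — b=0 (map F.......)
[2] create(a) — a=1 b=0 (map FF......)
[3] append(a, 3) — a=1,2,3,4 b=0 (map FFFFF...)
[4] append(b, 2) — a=1,2,3,4 b=0,5,6 (map FFFFFFF.)
[5] unlink(a) — b=0,5,6 (map F....FF.)
[6] create(a) — a=1 b=0,5,6 (map FF...FF.)
[7] append(b, 3) — a=1 b=0,5,6,2,3,4 (map FFFFFFF.)
[8] truncate(b, 2) — a=1 b=0,5 (map FF...F..)
[9] truncate(b, 1) — a=1 b=0 (map FF......)
[10] unlink(b) — a=1 (map .F......)
[11] unlink(a) —  (map ........)
[12] create(b) — b=0 (map F.......)

bitmap = F.......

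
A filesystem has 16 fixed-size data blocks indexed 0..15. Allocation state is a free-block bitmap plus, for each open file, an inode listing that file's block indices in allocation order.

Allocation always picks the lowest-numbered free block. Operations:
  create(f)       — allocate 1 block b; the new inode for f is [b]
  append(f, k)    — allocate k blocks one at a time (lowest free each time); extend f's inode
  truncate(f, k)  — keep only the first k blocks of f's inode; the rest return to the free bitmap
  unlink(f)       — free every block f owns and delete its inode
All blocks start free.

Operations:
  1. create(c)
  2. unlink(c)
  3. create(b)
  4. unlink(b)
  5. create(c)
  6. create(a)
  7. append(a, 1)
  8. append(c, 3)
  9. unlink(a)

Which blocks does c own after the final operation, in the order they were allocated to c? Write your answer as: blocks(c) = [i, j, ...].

after create(c) → c:[0]  free=[F...............]
after unlink(c) →   free=[................]
after create(b) → b:[0]  free=[F...............]
after unlink(b) →   free=[................]
after create(c) → c:[0]  free=[F...............]
after create(a) → a:[1], c:[0]  free=[FF..............]
after append(a, 1) → a:[1, 2], c:[0]  free=[FFF.............]
after append(c, 3) → a:[1, 2], c:[0, 3, 4, 5]  free=[FFFFFF..........]
after unlink(a) → c:[0, 3, 4, 5]  free=[F..FFF..........]

blocks(c) = [0, 3, 4, 5]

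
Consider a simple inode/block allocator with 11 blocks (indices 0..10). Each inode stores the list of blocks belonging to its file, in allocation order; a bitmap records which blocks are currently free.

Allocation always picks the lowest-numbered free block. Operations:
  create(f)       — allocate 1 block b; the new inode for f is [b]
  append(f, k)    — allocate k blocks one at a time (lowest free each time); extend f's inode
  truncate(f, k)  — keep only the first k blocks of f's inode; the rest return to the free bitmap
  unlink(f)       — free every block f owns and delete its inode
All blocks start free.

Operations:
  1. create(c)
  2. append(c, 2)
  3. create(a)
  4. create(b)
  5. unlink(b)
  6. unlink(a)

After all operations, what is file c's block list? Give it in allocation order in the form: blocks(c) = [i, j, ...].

blocks(c) = [0, 1, 2]

[1] create(c) — c=0 (map F..........)
[2] append(c, 2) — c=0,1,2 (map FFF........)
[3] create(a) — a=3 c=0,1,2 (map FFFF.......)
[4] create(b) — a=3 b=4 c=0,1,2 (map FFFFF......)
[5] unlink(b) — a=3 c=0,1,2 (map FFFF.......)
[6] unlink(a) — c=0,1,2 (map FFF........)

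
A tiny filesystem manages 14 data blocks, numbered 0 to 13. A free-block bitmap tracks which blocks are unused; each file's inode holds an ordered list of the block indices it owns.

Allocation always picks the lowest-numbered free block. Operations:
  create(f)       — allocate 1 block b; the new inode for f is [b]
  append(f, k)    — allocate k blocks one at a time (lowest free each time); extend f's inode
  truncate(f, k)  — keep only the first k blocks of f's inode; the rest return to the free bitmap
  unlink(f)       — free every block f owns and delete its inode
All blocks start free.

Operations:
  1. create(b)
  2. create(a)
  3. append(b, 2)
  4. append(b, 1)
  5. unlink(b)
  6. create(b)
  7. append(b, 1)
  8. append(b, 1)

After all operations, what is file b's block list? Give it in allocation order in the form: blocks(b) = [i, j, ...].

blocks(b) = [0, 2, 3]

create(b): bitmap=F............. | b=[0]
create(a): bitmap=FF............ | a=[1] b=[0]
append(b, 2): bitmap=FFFF.......... | a=[1] b=[0, 2, 3]
append(b, 1): bitmap=FFFFF......... | a=[1] b=[0, 2, 3, 4]
unlink(b): bitmap=.F............ | a=[1]
create(b): bitmap=FF............ | a=[1] b=[0]
append(b, 1): bitmap=FFF........... | a=[1] b=[0, 2]
append(b, 1): bitmap=FFFF.......... | a=[1] b=[0, 2, 3]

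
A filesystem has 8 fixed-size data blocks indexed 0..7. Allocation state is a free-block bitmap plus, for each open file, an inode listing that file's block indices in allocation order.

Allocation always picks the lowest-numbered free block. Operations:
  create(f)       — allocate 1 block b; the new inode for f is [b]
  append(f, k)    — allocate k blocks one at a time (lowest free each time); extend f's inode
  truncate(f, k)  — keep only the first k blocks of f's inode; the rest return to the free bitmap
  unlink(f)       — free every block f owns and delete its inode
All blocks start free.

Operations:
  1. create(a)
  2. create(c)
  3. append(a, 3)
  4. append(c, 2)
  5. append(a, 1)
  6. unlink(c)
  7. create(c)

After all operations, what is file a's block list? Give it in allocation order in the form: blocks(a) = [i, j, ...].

blocks(a) = [0, 2, 3, 4, 7]

after create(a) → a:[0]  free=[F.......]
after create(c) → a:[0], c:[1]  free=[FF......]
after append(a, 3) → a:[0, 2, 3, 4], c:[1]  free=[FFFFF...]
after append(c, 2) → a:[0, 2, 3, 4], c:[1, 5, 6]  free=[FFFFFFF.]
after append(a, 1) → a:[0, 2, 3, 4, 7], c:[1, 5, 6]  free=[FFFFFFFF]
after unlink(c) → a:[0, 2, 3, 4, 7]  free=[F.FFF..F]
after create(c) → a:[0, 2, 3, 4, 7], c:[1]  free=[FFFFF..F]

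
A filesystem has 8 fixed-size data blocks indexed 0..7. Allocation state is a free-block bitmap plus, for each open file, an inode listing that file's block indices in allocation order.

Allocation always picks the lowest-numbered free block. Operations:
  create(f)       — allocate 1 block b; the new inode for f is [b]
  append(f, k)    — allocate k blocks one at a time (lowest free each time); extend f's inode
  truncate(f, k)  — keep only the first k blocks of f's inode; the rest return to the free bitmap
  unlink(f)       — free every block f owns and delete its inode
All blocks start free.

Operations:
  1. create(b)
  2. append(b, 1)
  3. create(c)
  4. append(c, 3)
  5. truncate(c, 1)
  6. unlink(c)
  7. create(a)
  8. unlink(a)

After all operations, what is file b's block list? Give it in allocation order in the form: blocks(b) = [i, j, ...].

after create(b) → b:[0]  free=[F.......]
after append(b, 1) → b:[0, 1]  free=[FF......]
after create(c) → b:[0, 1], c:[2]  free=[FFF.....]
after append(c, 3) → b:[0, 1], c:[2, 3, 4, 5]  free=[FFFFFF..]
after truncate(c, 1) → b:[0, 1], c:[2]  free=[FFF.....]
after unlink(c) → b:[0, 1]  free=[FF......]
after create(a) → a:[2], b:[0, 1]  free=[FFF.....]
after unlink(a) → b:[0, 1]  free=[FF......]

blocks(b) = [0, 1]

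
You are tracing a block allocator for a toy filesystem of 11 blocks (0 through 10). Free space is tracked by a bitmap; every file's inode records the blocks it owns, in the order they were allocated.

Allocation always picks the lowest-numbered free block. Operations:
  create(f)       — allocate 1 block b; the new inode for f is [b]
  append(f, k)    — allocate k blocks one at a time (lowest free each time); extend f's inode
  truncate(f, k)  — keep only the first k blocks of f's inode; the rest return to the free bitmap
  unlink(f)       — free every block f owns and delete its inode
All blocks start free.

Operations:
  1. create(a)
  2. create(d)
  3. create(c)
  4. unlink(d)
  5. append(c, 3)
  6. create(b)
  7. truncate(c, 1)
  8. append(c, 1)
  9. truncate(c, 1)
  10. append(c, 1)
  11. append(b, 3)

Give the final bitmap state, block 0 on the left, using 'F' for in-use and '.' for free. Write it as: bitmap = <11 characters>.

  1. create(a)  ⇒  F..........  {a→[0]}
  2. create(d)  ⇒  FF.........  {a→[0]; d→[1]}
  3. create(c)  ⇒  FFF........  {a→[0]; c→[2]; d→[1]}
  4. unlink(d)  ⇒  F.F........  {a→[0]; c→[2]}
  5. append(c, 3)  ⇒  FFFFF......  {a→[0]; c→[2, 1, 3, 4]}
  6. create(b)  ⇒  FFFFFF.....  {a→[0]; b→[5]; c→[2, 1, 3, 4]}
  7. truncate(c, 1)  ⇒  F.F..F.....  {a→[0]; b→[5]; c→[2]}
  8. append(c, 1)  ⇒  FFF..F.....  {a→[0]; b→[5]; c→[2, 1]}
  9. truncate(c, 1)  ⇒  F.F..F.....  {a→[0]; b→[5]; c→[2]}
  10. append(c, 1)  ⇒  FFF..F.....  {a→[0]; b→[5]; c→[2, 1]}
  11. append(b, 3)  ⇒  FFFFFFF....  {a→[0]; b→[5, 3, 4, 6]; c→[2, 1]}

bitmap = FFFFFFF....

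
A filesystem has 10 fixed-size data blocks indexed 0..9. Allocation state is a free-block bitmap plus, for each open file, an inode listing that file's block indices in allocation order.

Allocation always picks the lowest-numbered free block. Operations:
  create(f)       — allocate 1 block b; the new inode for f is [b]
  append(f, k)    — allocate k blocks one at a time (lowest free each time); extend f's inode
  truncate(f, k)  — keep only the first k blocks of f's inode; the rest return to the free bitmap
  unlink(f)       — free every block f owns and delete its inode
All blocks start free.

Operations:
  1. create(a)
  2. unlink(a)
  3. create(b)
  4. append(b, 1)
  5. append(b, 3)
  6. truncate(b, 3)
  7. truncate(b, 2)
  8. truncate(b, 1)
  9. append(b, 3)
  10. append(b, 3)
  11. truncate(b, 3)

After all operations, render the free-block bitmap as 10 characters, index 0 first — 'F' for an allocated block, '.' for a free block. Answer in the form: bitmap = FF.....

bitmap = FFF.......

after create(a) → a:[0]  free=[F.........]
after unlink(a) →   free=[..........]
after create(b) → b:[0]  free=[F.........]
after append(b, 1) → b:[0, 1]  free=[FF........]
after append(b, 3) → b:[0, 1, 2, 3, 4]  free=[FFFFF.....]
after truncate(b, 3) → b:[0, 1, 2]  free=[FFF.......]
after truncate(b, 2) → b:[0, 1]  free=[FF........]
after truncate(b, 1) → b:[0]  free=[F.........]
after append(b, 3) → b:[0, 1, 2, 3]  free=[FFFF......]
after append(b, 3) → b:[0, 1, 2, 3, 4, 5, 6]  free=[FFFFFFF...]
after truncate(b, 3) → b:[0, 1, 2]  free=[FFF.......]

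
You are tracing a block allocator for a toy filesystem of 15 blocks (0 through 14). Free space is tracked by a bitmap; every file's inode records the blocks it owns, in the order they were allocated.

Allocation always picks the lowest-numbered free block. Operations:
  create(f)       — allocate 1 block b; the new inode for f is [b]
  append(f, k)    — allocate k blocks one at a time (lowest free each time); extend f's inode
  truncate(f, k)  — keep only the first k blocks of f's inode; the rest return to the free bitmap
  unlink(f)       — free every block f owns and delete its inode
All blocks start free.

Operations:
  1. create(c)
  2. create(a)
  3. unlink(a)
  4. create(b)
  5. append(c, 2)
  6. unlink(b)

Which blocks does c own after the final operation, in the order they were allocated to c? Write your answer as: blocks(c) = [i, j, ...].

blocks(c) = [0, 2, 3]

after create(c) → c:[0]  free=[F..............]
after create(a) → a:[1], c:[0]  free=[FF.............]
after unlink(a) → c:[0]  free=[F..............]
after create(b) → b:[1], c:[0]  free=[FF.............]
after append(c, 2) → b:[1], c:[0, 2, 3]  free=[FFFF...........]
after unlink(b) → c:[0, 2, 3]  free=[F.FF...........]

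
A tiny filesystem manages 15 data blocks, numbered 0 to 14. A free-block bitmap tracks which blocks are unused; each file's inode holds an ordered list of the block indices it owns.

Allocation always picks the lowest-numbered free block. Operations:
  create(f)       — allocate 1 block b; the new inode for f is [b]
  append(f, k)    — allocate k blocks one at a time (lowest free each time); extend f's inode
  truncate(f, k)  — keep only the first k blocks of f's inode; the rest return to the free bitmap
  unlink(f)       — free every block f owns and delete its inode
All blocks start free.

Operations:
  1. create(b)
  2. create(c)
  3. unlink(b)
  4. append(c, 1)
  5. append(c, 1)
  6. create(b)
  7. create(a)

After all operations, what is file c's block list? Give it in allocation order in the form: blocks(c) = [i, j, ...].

create(b): bitmap=F.............. | b=[0]
create(c): bitmap=FF............. | b=[0] c=[1]
unlink(b): bitmap=.F............. | c=[1]
append(c, 1): bitmap=FF............. | c=[1, 0]
append(c, 1): bitmap=FFF............ | c=[1, 0, 2]
create(b): bitmap=FFFF........... | b=[3] c=[1, 0, 2]
create(a): bitmap=FFFFF.......... | a=[4] b=[3] c=[1, 0, 2]

blocks(c) = [1, 0, 2]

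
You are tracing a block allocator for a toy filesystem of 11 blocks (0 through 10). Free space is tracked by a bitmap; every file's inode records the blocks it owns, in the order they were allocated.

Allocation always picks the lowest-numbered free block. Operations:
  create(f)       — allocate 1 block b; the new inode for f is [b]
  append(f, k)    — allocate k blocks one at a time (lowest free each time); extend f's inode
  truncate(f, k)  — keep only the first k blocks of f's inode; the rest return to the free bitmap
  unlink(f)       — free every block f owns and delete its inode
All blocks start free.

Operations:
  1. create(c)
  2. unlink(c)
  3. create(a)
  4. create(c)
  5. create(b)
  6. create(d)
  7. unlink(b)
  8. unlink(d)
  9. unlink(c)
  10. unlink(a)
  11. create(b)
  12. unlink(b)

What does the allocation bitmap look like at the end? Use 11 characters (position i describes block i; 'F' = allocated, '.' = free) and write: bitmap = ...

[1] create(c) — c=0 (map F..........)
[2] unlink(c) —  (map ...........)
[3] create(a) — a=0 (map F..........)
[4] create(c) — a=0 c=1 (map FF.........)
[5] create(b) — a=0 b=2 c=1 (map FFF........)
[6] create(d) — a=0 b=2 c=1 d=3 (map FFFF.......)
[7] unlink(b) — a=0 c=1 d=3 (map FF.F.......)
[8] unlink(d) — a=0 c=1 (map FF.........)
[9] unlink(c) — a=0 (map F..........)
[10] unlink(a) —  (map ...........)
[11] create(b) — b=0 (map F..........)
[12] unlink(b) —  (map ...........)

bitmap = ...........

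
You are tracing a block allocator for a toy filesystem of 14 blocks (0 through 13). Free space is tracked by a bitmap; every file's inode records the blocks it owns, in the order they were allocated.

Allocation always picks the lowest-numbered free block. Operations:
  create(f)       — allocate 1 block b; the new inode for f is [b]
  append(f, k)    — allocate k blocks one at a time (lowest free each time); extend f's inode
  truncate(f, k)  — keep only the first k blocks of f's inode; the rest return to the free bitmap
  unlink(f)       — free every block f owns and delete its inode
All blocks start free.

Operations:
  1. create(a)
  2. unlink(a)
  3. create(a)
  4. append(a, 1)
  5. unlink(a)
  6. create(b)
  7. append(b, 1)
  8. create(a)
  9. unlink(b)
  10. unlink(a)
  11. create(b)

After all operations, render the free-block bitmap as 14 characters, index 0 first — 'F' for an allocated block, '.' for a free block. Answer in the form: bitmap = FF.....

[1] create(a) — a=0 (map F.............)
[2] unlink(a) —  (map ..............)
[3] create(a) — a=0 (map F.............)
[4] append(a, 1) — a=0,1 (map FF............)
[5] unlink(a) —  (map ..............)
[6] create(b) — b=0 (map F.............)
[7] append(b, 1) — b=0,1 (map FF............)
[8] create(a) — a=2 b=0,1 (map FFF...........)
[9] unlink(b) — a=2 (map ..F...........)
[10] unlink(a) —  (map ..............)
[11] create(b) — b=0 (map F.............)

bitmap = F.............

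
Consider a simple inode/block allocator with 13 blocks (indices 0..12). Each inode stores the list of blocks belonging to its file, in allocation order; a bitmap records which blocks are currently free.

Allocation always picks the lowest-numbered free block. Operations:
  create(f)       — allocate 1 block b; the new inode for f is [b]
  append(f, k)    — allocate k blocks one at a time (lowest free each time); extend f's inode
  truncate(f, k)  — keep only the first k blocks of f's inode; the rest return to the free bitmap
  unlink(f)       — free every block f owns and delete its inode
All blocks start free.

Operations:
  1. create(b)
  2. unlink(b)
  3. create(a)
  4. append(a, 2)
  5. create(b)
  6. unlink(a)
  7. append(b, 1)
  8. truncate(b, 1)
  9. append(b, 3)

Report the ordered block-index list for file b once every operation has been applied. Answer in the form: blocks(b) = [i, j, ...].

blocks(b) = [3, 0, 1, 2]

  1. create(b)  ⇒  F............  {b→[0]}
  2. unlink(b)  ⇒  .............  {}
  3. create(a)  ⇒  F............  {a→[0]}
  4. append(a, 2)  ⇒  FFF..........  {a→[0, 1, 2]}
  5. create(b)  ⇒  FFFF.........  {a→[0, 1, 2]; b→[3]}
  6. unlink(a)  ⇒  ...F.........  {b→[3]}
  7. append(b, 1)  ⇒  F..F.........  {b→[3, 0]}
  8. truncate(b, 1)  ⇒  ...F.........  {b→[3]}
  9. append(b, 3)  ⇒  FFFF.........  {b→[3, 0, 1, 2]}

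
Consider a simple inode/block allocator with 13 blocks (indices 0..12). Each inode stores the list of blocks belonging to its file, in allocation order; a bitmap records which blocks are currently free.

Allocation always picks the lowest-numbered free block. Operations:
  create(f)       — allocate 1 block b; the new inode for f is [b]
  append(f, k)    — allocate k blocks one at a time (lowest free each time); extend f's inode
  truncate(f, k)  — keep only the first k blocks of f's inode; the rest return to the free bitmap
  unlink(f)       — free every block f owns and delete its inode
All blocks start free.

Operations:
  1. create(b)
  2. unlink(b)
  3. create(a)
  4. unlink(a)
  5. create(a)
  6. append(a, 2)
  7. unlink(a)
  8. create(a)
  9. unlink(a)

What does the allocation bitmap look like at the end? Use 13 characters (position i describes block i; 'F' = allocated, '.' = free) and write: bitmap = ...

[1] create(b) — b=0 (map F............)
[2] unlink(b) —  (map .............)
[3] create(a) — a=0 (map F............)
[4] unlink(a) —  (map .............)
[5] create(a) — a=0 (map F............)
[6] append(a, 2) — a=0,1,2 (map FFF..........)
[7] unlink(a) —  (map .............)
[8] create(a) — a=0 (map F............)
[9] unlink(a) —  (map .............)

bitmap = .............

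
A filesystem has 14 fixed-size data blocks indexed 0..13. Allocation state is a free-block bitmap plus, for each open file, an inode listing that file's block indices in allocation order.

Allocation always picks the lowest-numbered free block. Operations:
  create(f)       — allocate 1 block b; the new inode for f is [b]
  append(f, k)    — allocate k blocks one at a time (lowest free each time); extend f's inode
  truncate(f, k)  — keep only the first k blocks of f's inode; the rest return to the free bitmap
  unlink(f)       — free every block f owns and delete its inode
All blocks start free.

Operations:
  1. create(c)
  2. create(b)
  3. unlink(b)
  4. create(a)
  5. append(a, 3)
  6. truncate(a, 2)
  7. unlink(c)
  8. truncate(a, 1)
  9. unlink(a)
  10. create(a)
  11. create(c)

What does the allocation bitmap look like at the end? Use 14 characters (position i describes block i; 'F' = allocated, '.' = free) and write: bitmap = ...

bitmap = FF............

create(c): bitmap=F............. | c=[0]
create(b): bitmap=FF............ | b=[1] c=[0]
unlink(b): bitmap=F............. | c=[0]
create(a): bitmap=FF............ | a=[1] c=[0]
append(a, 3): bitmap=FFFFF......... | a=[1, 2, 3, 4] c=[0]
truncate(a, 2): bitmap=FFF........... | a=[1, 2] c=[0]
unlink(c): bitmap=.FF........... | a=[1, 2]
truncate(a, 1): bitmap=.F............ | a=[1]
unlink(a): bitmap=.............. | 
create(a): bitmap=F............. | a=[0]
create(c): bitmap=FF............ | a=[0] c=[1]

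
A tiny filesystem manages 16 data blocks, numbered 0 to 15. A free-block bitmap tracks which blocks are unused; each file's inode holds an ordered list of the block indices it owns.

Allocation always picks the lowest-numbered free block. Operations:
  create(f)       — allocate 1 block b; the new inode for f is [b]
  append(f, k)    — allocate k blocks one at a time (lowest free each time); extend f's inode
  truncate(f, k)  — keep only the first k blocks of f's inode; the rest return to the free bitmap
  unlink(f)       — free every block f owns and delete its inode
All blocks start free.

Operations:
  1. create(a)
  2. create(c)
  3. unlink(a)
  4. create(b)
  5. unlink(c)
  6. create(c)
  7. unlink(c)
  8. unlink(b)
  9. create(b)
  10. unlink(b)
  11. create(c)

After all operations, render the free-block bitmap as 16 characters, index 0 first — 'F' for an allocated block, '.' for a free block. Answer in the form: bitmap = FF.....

after create(a) → a:[0]  free=[F...............]
after create(c) → a:[0], c:[1]  free=[FF..............]
after unlink(a) → c:[1]  free=[.F..............]
after create(b) → b:[0], c:[1]  free=[FF..............]
after unlink(c) → b:[0]  free=[F...............]
after create(c) → b:[0], c:[1]  free=[FF..............]
after unlink(c) → b:[0]  free=[F...............]
after unlink(b) →   free=[................]
after create(b) → b:[0]  free=[F...............]
after unlink(b) →   free=[................]
after create(c) → c:[0]  free=[F...............]

bitmap = F...............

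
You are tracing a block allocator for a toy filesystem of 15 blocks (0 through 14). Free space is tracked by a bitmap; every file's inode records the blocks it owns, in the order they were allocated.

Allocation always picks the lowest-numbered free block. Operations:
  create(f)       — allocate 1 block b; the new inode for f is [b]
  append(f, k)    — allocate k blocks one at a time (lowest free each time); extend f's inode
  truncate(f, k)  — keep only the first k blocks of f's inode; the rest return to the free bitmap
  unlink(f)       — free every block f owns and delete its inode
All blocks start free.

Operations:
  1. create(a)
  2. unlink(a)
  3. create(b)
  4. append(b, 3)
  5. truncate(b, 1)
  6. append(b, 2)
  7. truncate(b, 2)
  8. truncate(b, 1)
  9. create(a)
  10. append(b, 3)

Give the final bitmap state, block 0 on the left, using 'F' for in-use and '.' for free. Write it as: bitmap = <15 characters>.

bitmap = FFFFF..........

create(a): bitmap=F.............. | a=[0]
unlink(a): bitmap=............... | 
create(b): bitmap=F.............. | b=[0]
append(b, 3): bitmap=FFFF........... | b=[0, 1, 2, 3]
truncate(b, 1): bitmap=F.............. | b=[0]
append(b, 2): bitmap=FFF............ | b=[0, 1, 2]
truncate(b, 2): bitmap=FF............. | b=[0, 1]
truncate(b, 1): bitmap=F.............. | b=[0]
create(a): bitmap=FF............. | a=[1] b=[0]
append(b, 3): bitmap=FFFFF.......... | a=[1] b=[0, 2, 3, 4]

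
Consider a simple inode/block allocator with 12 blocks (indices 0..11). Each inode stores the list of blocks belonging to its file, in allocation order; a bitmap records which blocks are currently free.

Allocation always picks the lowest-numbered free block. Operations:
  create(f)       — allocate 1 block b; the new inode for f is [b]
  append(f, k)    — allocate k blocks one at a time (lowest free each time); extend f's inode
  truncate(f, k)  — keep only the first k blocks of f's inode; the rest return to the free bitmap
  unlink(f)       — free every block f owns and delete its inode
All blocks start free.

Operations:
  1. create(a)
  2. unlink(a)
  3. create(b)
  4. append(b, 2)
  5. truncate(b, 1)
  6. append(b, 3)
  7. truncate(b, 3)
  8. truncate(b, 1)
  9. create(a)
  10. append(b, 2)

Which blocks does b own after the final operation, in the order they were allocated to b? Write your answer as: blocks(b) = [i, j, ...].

blocks(b) = [0, 2, 3]

create(a): bitmap=F........... | a=[0]
unlink(a): bitmap=............ | 
create(b): bitmap=F........... | b=[0]
append(b, 2): bitmap=FFF......... | b=[0, 1, 2]
truncate(b, 1): bitmap=F........... | b=[0]
append(b, 3): bitmap=FFFF........ | b=[0, 1, 2, 3]
truncate(b, 3): bitmap=FFF......... | b=[0, 1, 2]
truncate(b, 1): bitmap=F........... | b=[0]
create(a): bitmap=FF.......... | a=[1] b=[0]
append(b, 2): bitmap=FFFF........ | a=[1] b=[0, 2, 3]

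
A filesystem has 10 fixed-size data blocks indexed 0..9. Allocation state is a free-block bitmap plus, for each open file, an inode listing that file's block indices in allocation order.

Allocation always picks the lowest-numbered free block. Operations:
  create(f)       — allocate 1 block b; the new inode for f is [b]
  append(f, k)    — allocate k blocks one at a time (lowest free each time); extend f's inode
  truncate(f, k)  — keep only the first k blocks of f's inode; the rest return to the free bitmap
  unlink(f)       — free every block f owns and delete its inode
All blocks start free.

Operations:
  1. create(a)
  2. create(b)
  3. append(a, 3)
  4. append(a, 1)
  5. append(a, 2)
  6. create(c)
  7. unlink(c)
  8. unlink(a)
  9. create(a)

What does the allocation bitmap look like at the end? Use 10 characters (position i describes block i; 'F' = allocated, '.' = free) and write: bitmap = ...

  1. create(a)  ⇒  F.........  {a→[0]}
  2. create(b)  ⇒  FF........  {a→[0]; b→[1]}
  3. append(a, 3)  ⇒  FFFFF.....  {a→[0, 2, 3, 4]; b→[1]}
  4. append(a, 1)  ⇒  FFFFFF....  {a→[0, 2, 3, 4, 5]; b→[1]}
  5. append(a, 2)  ⇒  FFFFFFFF..  {a→[0, 2, 3, 4, 5, 6, 7]; b→[1]}
  6. create(c)  ⇒  FFFFFFFFF.  {a→[0, 2, 3, 4, 5, 6, 7]; b→[1]; c→[8]}
  7. unlink(c)  ⇒  FFFFFFFF..  {a→[0, 2, 3, 4, 5, 6, 7]; b→[1]}
  8. unlink(a)  ⇒  .F........  {b→[1]}
  9. create(a)  ⇒  FF........  {a→[0]; b→[1]}

bitmap = FF........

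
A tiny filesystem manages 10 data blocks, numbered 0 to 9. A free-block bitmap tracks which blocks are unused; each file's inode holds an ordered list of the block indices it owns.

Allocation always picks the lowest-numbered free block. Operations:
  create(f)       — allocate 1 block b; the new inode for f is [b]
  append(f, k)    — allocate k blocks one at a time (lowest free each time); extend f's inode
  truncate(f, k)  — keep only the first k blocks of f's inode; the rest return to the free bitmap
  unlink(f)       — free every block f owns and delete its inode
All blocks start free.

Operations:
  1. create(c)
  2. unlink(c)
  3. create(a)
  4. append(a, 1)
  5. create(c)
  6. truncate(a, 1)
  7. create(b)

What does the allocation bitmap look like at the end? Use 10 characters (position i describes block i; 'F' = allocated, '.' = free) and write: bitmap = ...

after create(c) → c:[0]  free=[F.........]
after unlink(c) →   free=[..........]
after create(a) → a:[0]  free=[F.........]
after append(a, 1) → a:[0, 1]  free=[FF........]
after create(c) → a:[0, 1], c:[2]  free=[FFF.......]
after truncate(a, 1) → a:[0], c:[2]  free=[F.F.......]
after create(b) → a:[0], b:[1], c:[2]  free=[FFF.......]

bitmap = FFF.......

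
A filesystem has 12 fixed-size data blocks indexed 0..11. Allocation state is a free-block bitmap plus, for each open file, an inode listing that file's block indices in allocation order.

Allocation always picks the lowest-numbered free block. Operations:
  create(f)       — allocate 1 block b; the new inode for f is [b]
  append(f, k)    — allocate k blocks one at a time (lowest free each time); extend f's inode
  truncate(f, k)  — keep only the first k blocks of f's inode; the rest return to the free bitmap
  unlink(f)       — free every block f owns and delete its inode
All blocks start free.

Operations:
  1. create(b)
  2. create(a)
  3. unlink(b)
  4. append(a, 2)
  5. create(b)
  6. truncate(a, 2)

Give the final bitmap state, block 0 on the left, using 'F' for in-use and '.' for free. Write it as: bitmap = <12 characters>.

bitmap = FF.F........

  1. create(b)  ⇒  F...........  {b→[0]}
  2. create(a)  ⇒  FF..........  {a→[1]; b→[0]}
  3. unlink(b)  ⇒  .F..........  {a→[1]}
  4. append(a, 2)  ⇒  FFF.........  {a→[1, 0, 2]}
  5. create(b)  ⇒  FFFF........  {a→[1, 0, 2]; b→[3]}
  6. truncate(a, 2)  ⇒  FF.F........  {a→[1, 0]; b→[3]}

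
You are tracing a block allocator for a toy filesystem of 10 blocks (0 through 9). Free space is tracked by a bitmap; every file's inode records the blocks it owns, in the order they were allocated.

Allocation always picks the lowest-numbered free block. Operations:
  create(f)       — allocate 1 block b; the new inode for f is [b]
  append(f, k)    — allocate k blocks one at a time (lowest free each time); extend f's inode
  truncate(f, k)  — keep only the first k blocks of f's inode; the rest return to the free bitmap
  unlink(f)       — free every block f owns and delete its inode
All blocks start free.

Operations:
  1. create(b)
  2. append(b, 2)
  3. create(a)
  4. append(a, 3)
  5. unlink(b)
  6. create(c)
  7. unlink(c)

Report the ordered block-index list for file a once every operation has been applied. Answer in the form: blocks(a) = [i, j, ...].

blocks(a) = [3, 4, 5, 6]

after create(b) → b:[0]  free=[F.........]
after append(b, 2) → b:[0, 1, 2]  free=[FFF.......]
after create(a) → a:[3], b:[0, 1, 2]  free=[FFFF......]
after append(a, 3) → a:[3, 4, 5, 6], b:[0, 1, 2]  free=[FFFFFFF...]
after unlink(b) → a:[3, 4, 5, 6]  free=[...FFFF...]
after create(c) → a:[3, 4, 5, 6], c:[0]  free=[F..FFFF...]
after unlink(c) → a:[3, 4, 5, 6]  free=[...FFFF...]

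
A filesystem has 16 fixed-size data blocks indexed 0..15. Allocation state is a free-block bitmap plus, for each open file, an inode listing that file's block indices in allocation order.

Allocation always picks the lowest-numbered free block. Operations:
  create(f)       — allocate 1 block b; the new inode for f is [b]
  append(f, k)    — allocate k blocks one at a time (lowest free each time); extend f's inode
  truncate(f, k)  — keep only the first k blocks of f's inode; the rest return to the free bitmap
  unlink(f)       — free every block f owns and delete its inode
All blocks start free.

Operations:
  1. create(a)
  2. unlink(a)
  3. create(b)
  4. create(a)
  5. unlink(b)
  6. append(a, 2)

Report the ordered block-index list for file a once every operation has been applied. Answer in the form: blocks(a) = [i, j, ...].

blocks(a) = [1, 0, 2]

after create(a) → a:[0]  free=[F...............]
after unlink(a) →   free=[................]
after create(b) → b:[0]  free=[F...............]
after create(a) → a:[1], b:[0]  free=[FF..............]
after unlink(b) → a:[1]  free=[.F..............]
after append(a, 2) → a:[1, 0, 2]  free=[FFF.............]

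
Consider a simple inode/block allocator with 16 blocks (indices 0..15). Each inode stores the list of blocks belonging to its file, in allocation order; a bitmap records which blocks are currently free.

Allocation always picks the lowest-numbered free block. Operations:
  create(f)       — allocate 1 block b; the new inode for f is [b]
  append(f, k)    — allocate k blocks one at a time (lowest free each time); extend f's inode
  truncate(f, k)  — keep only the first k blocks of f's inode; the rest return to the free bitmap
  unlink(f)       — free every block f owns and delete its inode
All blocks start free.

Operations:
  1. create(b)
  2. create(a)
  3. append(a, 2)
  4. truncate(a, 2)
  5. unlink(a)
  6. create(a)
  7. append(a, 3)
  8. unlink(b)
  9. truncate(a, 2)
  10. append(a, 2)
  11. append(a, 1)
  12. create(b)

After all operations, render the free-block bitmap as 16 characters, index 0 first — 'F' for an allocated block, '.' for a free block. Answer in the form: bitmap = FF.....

bitmap = FFFFFF..........

  1. create(b)  ⇒  F...............  {b→[0]}
  2. create(a)  ⇒  FF..............  {a→[1]; b→[0]}
  3. append(a, 2)  ⇒  FFFF............  {a→[1, 2, 3]; b→[0]}
  4. truncate(a, 2)  ⇒  FFF.............  {a→[1, 2]; b→[0]}
  5. unlink(a)  ⇒  F...............  {b→[0]}
  6. create(a)  ⇒  FF..............  {a→[1]; b→[0]}
  7. append(a, 3)  ⇒  FFFFF...........  {a→[1, 2, 3, 4]; b→[0]}
  8. unlink(b)  ⇒  .FFFF...........  {a→[1, 2, 3, 4]}
  9. truncate(a, 2)  ⇒  .FF.............  {a→[1, 2]}
  10. append(a, 2)  ⇒  FFFF............  {a→[1, 2, 0, 3]}
  11. append(a, 1)  ⇒  FFFFF...........  {a→[1, 2, 0, 3, 4]}
  12. create(b)  ⇒  FFFFFF..........  {a→[1, 2, 0, 3, 4]; b→[5]}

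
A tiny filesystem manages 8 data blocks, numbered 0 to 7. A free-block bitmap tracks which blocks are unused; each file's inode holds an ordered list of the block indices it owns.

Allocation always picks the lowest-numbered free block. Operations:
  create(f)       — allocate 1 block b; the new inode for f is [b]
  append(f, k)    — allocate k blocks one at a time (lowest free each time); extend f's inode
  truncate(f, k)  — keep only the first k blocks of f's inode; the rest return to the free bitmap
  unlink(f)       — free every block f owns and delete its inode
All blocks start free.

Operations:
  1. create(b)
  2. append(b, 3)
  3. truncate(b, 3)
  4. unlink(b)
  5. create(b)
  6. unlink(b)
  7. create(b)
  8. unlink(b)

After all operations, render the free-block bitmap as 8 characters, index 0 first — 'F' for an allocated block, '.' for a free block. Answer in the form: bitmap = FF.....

create(b): bitmap=F....... | b=[0]
append(b, 3): bitmap=FFFF.... | b=[0, 1, 2, 3]
truncate(b, 3): bitmap=FFF..... | b=[0, 1, 2]
unlink(b): bitmap=........ | 
create(b): bitmap=F....... | b=[0]
unlink(b): bitmap=........ | 
create(b): bitmap=F....... | b=[0]
unlink(b): bitmap=........ | 

bitmap = ........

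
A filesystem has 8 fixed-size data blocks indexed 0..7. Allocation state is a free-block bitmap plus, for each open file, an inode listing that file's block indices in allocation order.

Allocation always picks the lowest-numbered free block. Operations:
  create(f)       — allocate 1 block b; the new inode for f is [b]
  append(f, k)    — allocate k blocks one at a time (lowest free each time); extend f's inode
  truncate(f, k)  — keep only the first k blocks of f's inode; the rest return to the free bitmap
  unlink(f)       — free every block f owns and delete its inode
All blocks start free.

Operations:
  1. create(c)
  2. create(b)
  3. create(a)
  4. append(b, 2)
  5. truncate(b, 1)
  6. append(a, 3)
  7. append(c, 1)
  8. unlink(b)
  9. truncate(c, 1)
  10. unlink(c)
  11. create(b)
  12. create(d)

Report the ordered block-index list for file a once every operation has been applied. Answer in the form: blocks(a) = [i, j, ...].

[1] create(c) — c=0 (map F.......)
[2] create(b) — b=1 c=0 (map FF......)
[3] create(a) — a=2 b=1 c=0 (map FFF.....)
[4] append(b, 2) — a=2 b=1,3,4 c=0 (map FFFFF...)
[5] truncate(b, 1) — a=2 b=1 c=0 (map FFF.....)
[6] append(a, 3) — a=2,3,4,5 b=1 c=0 (map FFFFFF..)
[7] append(c, 1) — a=2,3,4,5 b=1 c=0,6 (map FFFFFFF.)
[8] unlink(b) — a=2,3,4,5 c=0,6 (map F.FFFFF.)
[9] truncate(c, 1) — a=2,3,4,5 c=0 (map F.FFFF..)
[10] unlink(c) — a=2,3,4,5 (map ..FFFF..)
[11] create(b) — a=2,3,4,5 b=0 (map F.FFFF..)
[12] create(d) — a=2,3,4,5 b=0 d=1 (map FFFFFF..)

blocks(a) = [2, 3, 4, 5]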